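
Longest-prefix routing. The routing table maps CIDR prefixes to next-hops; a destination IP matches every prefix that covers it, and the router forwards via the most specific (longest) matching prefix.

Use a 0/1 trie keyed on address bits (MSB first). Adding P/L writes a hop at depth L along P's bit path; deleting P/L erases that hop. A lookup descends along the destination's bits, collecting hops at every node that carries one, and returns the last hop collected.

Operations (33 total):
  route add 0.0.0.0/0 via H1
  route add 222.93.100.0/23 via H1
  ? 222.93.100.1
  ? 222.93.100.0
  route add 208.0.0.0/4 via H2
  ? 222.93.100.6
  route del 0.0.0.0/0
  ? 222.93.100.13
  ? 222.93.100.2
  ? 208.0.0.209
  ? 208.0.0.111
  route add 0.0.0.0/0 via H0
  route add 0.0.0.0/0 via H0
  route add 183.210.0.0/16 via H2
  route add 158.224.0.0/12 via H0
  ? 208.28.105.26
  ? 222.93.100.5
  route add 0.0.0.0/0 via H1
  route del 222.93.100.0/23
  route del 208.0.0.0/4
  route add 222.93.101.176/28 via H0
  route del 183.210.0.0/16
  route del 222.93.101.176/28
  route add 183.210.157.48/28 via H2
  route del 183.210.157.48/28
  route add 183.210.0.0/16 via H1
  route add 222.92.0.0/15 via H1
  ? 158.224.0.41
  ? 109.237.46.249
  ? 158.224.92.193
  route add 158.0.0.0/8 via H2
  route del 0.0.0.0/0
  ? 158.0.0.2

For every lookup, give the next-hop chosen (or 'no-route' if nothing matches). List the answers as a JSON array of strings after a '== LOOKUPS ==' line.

Process each operation:
  add 0.0.0.0/0 -> H1 at depth 0
  add 222.93.100.0/23 -> H1 at depth 23
  Q 222.93.100.1: descend 11011110010111010110010 ; hops seen [H1,H1] ; pick H1
  Q 222.93.100.0: descend 11011110010111010110010 ; hops seen [H1,H1] ; pick H1
  add 208.0.0.0/4 -> H2 at depth 4
  Q 222.93.100.6: descend 11011110010111010110010 ; hops seen [H1,H2,H1] ; pick H1
  - 0.0.0.0/0 clear@0
  Q 222.93.100.13: descend 11011110010111010110010 ; hops seen [H2,H1] ; pick H1
  Q 222.93.100.2: descend 11011110010111010110010 ; hops seen [H2,H1] ; pick H1
  Q 208.0.0.209: descend 1101 ; hops seen [H2] ; pick H2
  Q 208.0.0.111: descend 1101 ; hops seen [H2] ; pick H2
  add 0.0.0.0/0 -> H0 at depth 0
  add 0.0.0.0/0 -> H0 at depth 0
  add 183.210.0.0/16 -> H2 at depth 16
  add 158.224.0.0/12 -> H0 at depth 12
  Q 208.28.105.26: descend 1101 ; hops seen [H0,H2] ; pick H2
  Q 222.93.100.5: descend 11011110010111010110010 ; hops seen [H0,H2,H1] ; pick H1
  add 0.0.0.0/0 -> H1 at depth 0
  - 222.93.100.0/23 clear@23
  - 208.0.0.0/4 clear@4
  add 222.93.101.176/28 -> H0 at depth 28
  - 183.210.0.0/16 clear@16
  - 222.93.101.176/28 clear@28
  add 183.210.157.48/28 -> H2 at depth 28
  - 183.210.157.48/28 clear@28
  add 183.210.0.0/16 -> H1 at depth 16
  add 222.92.0.0/15 -> H1 at depth 15
  Q 158.224.0.41: descend 100111101110 ; hops seen [H1,H0] ; pick H0
  Q 109.237.46.249: descend ε ; hops seen [H1] ; pick H1
  Q 158.224.92.193: descend 100111101110 ; hops seen [H1,H0] ; pick H0
  add 158.0.0.0/8 -> H2 at depth 8
  - 0.0.0.0/0 clear@0
  Q 158.0.0.2: descend 10011110 ; hops seen [H2] ; pick H2

== LOOKUPS ==
["H1","H1","H1","H1","H1","H2","H2","H2","H1","H0","H1","H0","H2"]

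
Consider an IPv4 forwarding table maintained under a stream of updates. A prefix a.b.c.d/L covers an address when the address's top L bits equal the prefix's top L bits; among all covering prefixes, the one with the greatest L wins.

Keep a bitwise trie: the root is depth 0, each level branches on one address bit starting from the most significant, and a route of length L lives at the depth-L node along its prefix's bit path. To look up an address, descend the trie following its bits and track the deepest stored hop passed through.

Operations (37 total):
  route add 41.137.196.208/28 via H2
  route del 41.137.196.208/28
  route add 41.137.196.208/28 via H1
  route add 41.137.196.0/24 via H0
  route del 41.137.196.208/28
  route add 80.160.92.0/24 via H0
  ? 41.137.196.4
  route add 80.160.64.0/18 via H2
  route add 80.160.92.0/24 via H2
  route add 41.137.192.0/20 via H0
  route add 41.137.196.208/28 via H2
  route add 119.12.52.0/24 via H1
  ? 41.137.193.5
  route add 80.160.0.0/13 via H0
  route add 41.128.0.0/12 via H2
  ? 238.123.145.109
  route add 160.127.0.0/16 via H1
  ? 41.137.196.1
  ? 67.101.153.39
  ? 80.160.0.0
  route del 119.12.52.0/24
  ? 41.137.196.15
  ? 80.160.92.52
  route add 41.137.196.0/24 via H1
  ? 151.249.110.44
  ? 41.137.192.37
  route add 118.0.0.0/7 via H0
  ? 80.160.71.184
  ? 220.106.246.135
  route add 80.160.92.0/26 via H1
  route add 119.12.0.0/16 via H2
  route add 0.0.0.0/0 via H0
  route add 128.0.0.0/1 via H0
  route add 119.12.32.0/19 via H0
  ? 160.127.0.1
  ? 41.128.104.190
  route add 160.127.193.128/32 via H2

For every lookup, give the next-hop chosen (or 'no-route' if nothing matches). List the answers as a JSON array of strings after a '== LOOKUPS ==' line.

Trace:
  + 41.137.196.208/28 (H2) depth=28
  - 41.137.196.208/28 clear@28
  + 41.137.196.208/28 (H1) depth=28
  + 41.137.196.0/24 (H0) depth=24
  - 41.137.196.208/28 clear@28
  + 80.160.92.0/24 (H0) depth=24
  lookup 41.137.196.4: bits 001010011000100111000100 walk d0:-→d1:-→d2:-→d3:-→d4:-→d5:-→d6:-→d7:-→d8:-→d9:-→d10:-→d11:-→d12:-→d13:-→d14:-→d15:-→d16:-→d17:-→d18:-→d19:-→d20:-→d21:-→d22:-→d23:-→d24:H0 -> H0
  + 80.160.64.0/18 (H2) depth=18
  + 80.160.92.0/24 (H2) depth=24
  + 41.137.192.0/20 (H0) depth=20
  + 41.137.196.208/28 (H2) depth=28
  + 119.12.52.0/24 (H1) depth=24
  lookup 41.137.193.5: bits 001010011000100111000 walk d0:-→d1:-→d2:-→d3:-→d4:-→d5:-→d6:-→d7:-→d8:-→d9:-→d10:-→d11:-→d12:-→d13:-→d14:-→d15:-→d16:-→d17:-→d18:-→d19:-→d20:H0→d21:- -> H0
  + 80.160.0.0/13 (H0) depth=13
  + 41.128.0.0/12 (H2) depth=12
  lookup 238.123.145.109: bits ε walk d0:- -> no-route
  + 160.127.0.0/16 (H1) depth=16
  lookup 41.137.196.1: bits 001010011000100111000100 walk d0:-→d1:-→d2:-→d3:-→d4:-→d5:-→d6:-→d7:-→d8:-→d9:-→d10:-→d11:-→d12:H2→d13:-→d14:-→d15:-→d16:-→d17:-→d18:-→d19:-→d20:H0→d21:-→d22:-→d23:-→d24:H0 -> H0
  lookup 67.101.153.39: bits 010 walk d0:-→d1:-→d2:-→d3:- -> no-route
  lookup 80.160.0.0: bits 01010000101000000 walk d0:-→d1:-→d2:-→d3:-→d4:-→d5:-→d6:-→d7:-→d8:-→d9:-→d10:-→d11:-→d12:-→d13:H0→d14:-→d15:-→d16:-→d17:- -> H0
  - 119.12.52.0/24 clear@24
  lookup 41.137.196.15: bits 001010011000100111000100 walk d0:-→d1:-→d2:-→d3:-→d4:-→d5:-→d6:-→d7:-→d8:-→d9:-→d10:-→d11:-→d12:H2→d13:-→d14:-→d15:-→d16:-→d17:-→d18:-→d19:-→d20:H0→d21:-→d22:-→d23:-→d24:H0 -> H0
  lookup 80.160.92.52: bits 010100001010000001011100 walk d0:-→d1:-→d2:-→d3:-→d4:-→d5:-→d6:-→d7:-→d8:-→d9:-→d10:-→d11:-→d12:-→d13:H0→d14:-→d15:-→d16:-→d17:-→d18:H2→d19:-→d20:-→d21:-→d22:-→d23:-→d24:H2 -> H2
  + 41.137.196.0/24 (H1) depth=24
  lookup 151.249.110.44: bits 10 walk d0:-→d1:-→d2:- -> no-route
  lookup 41.137.192.37: bits 001010011000100111000 walk d0:-→d1:-→d2:-→d3:-→d4:-→d5:-→d6:-→d7:-→d8:-→d9:-→d10:-→d11:-→d12:H2→d13:-→d14:-→d15:-→d16:-→d17:-→d18:-→d19:-→d20:H0→d21:- -> H0
  + 118.0.0.0/7 (H0) depth=7
  lookup 80.160.71.184: bits 0101000010100000010 walk d0:-→d1:-→d2:-→d3:-→d4:-→d5:-→d6:-→d7:-→d8:-→d9:-→d10:-→d11:-→d12:-→d13:H0→d14:-→d15:-→d16:-→d17:-→d18:H2→d19:- -> H2
  lookup 220.106.246.135: bits 1 walk d0:-→d1:- -> no-route
  + 80.160.92.0/26 (H1) depth=26
  + 119.12.0.0/16 (H2) depth=16
  + 0.0.0.0/0 (H0) depth=0
  + 128.0.0.0/1 (H0) depth=1
  + 119.12.32.0/19 (H0) depth=19
  lookup 160.127.0.1: bits 1010000001111111 walk d0:H0→d1:H0→d2:-→d3:-→d4:-→d5:-→d6:-→d7:-→d8:-→d9:-→d10:-→d11:-→d12:-→d13:-→d14:-→d15:-→d16:H1 -> H1
  lookup 41.128.104.190: bits 001010011000 walk d0:H0→d1:-→d2:-→d3:-→d4:-→d5:-→d6:-→d7:-→d8:-→d9:-→d10:-→d11:-→d12:H2 -> H2
  + 160.127.193.128/32 (H2) depth=32

== LOOKUPS ==
["H0","H0","no-route","H0","no-route","H0","H0","H2","no-route","H0","H2","no-route","H1","H2"]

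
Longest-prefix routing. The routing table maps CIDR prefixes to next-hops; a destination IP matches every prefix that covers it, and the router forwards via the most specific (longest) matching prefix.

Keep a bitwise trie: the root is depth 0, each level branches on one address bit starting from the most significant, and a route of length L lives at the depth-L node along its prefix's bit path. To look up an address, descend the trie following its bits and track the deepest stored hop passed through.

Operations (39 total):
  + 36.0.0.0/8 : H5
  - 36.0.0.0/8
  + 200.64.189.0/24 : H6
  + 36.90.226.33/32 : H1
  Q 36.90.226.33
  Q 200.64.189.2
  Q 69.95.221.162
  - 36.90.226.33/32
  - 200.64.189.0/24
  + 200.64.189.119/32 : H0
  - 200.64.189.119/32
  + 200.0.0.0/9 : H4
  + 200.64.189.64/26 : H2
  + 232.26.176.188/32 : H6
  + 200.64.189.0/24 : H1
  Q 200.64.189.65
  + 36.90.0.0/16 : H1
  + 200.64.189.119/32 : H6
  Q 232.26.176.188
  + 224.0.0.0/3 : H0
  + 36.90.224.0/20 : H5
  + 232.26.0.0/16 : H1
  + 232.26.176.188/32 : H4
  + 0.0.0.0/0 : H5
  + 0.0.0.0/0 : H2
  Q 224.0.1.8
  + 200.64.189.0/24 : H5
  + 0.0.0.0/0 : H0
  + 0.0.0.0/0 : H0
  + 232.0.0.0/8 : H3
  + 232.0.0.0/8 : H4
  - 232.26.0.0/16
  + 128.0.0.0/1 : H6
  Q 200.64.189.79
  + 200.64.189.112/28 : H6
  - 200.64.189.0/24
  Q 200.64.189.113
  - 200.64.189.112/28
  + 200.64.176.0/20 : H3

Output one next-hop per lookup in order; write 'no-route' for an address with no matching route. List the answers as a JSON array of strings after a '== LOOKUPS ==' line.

Apply in order:
  add 36.0.0.0/8 -> H5 at depth 8
  del 36.0.0.0/8 (clear depth 8)
  add 200.64.189.0/24 -> H6 at depth 24
  add 36.90.226.33/32 -> H1 at depth 32
  ? 36.90.226.33  path d0:-→d1:-→d2:-→d3:-→d4:-→d5:-→d6:-→d7:-→d8:-→d9:-→d10:-→d11:-→d12:-→d13:-→d14:-→d15:-→d16:-→d17:-→d18:-→d19:-→d20:-→d21:-→d22:-→d23:-→d24:-→d25:-→d26:-→d27:-→d28:-→d29:-→d30:-→d31:-→d32:H1  best=H1
  ? 200.64.189.2  path d0:-→d1:-→d2:-→d3:-→d4:-→d5:-→d6:-→d7:-→d8:-→d9:-→d10:-→d11:-→d12:-→d13:-→d14:-→d15:-→d16:-→d17:-→d18:-→d19:-→d20:-→d21:-→d22:-→d23:-→d24:H6  best=H6
  ? 69.95.221.162  path d0:-→d1:-  best=no-route
  del 36.90.226.33/32 (clear depth 32)
  del 200.64.189.0/24 (clear depth 24)
  add 200.64.189.119/32 -> H0 at depth 32
  del 200.64.189.119/32 (clear depth 32)
  add 200.0.0.0/9 -> H4 at depth 9
  add 200.64.189.64/26 -> H2 at depth 26
  add 232.26.176.188/32 -> H6 at depth 32
  add 200.64.189.0/24 -> H1 at depth 24
  ? 200.64.189.65  path d0:-→d1:-→d2:-→d3:-→d4:-→d5:-→d6:-→d7:-→d8:-→d9:H4→d10:-→d11:-→d12:-→d13:-→d14:-→d15:-→d16:-→d17:-→d18:-→d19:-→d20:-→d21:-→d22:-→d23:-→d24:H1→d25:-→d26:H2  best=H2
  add 36.90.0.0/16 -> H1 at depth 16
  add 200.64.189.119/32 -> H6 at depth 32
  ? 232.26.176.188  path d0:-→d1:-→d2:-→d3:-→d4:-→d5:-→d6:-→d7:-→d8:-→d9:-→d10:-→d11:-→d12:-→d13:-→d14:-→d15:-→d16:-→d17:-→d18:-→d19:-→d20:-→d21:-→d22:-→d23:-→d24:-→d25:-→d26:-→d27:-→d28:-→d29:-→d30:-→d31:-→d32:H6  best=H6
  add 224.0.0.0/3 -> H0 at depth 3
  add 36.90.224.0/20 -> H5 at depth 20
  add 232.26.0.0/16 -> H1 at depth 16
  add 232.26.176.188/32 -> H4 at depth 32
  add 0.0.0.0/0 -> H5 at depth 0
  add 0.0.0.0/0 -> H2 at depth 0
  ? 224.0.1.8  path d0:H2→d1:-→d2:-→d3:H0→d4:-  best=H0
  add 200.64.189.0/24 -> H5 at depth 24
  add 0.0.0.0/0 -> H0 at depth 0
  add 0.0.0.0/0 -> H0 at depth 0
  add 232.0.0.0/8 -> H3 at depth 8
  add 232.0.0.0/8 -> H4 at depth 8
  del 232.26.0.0/16 (clear depth 16)
  add 128.0.0.0/1 -> H6 at depth 1
  ? 200.64.189.79  path d0:H0→d1:H6→d2:-→d3:-→d4:-→d5:-→d6:-→d7:-→d8:-→d9:H4→d10:-→d11:-→d12:-→d13:-→d14:-→d15:-→d16:-→d17:-→d18:-→d19:-→d20:-→d21:-→d22:-→d23:-→d24:H5→d25:-→d26:H2  best=H2
  add 200.64.189.112/28 -> H6 at depth 28
  del 200.64.189.0/24 (clear depth 24)
  ? 200.64.189.113  path d0:H0→d1:H6→d2:-→d3:-→d4:-→d5:-→d6:-→d7:-→d8:-→d9:H4→d10:-→d11:-→d12:-→d13:-→d14:-→d15:-→d16:-→d17:-→d18:-→d19:-→d20:-→d21:-→d22:-→d23:-→d24:-→d25:-→d26:H2→d27:-→d28:H6→d29:-  best=H6
  del 200.64.189.112/28 (clear depth 28)
  add 200.64.176.0/20 -> H3 at depth 20

== LOOKUPS ==
["H1","H6","no-route","H2","H6","H0","H2","H6"]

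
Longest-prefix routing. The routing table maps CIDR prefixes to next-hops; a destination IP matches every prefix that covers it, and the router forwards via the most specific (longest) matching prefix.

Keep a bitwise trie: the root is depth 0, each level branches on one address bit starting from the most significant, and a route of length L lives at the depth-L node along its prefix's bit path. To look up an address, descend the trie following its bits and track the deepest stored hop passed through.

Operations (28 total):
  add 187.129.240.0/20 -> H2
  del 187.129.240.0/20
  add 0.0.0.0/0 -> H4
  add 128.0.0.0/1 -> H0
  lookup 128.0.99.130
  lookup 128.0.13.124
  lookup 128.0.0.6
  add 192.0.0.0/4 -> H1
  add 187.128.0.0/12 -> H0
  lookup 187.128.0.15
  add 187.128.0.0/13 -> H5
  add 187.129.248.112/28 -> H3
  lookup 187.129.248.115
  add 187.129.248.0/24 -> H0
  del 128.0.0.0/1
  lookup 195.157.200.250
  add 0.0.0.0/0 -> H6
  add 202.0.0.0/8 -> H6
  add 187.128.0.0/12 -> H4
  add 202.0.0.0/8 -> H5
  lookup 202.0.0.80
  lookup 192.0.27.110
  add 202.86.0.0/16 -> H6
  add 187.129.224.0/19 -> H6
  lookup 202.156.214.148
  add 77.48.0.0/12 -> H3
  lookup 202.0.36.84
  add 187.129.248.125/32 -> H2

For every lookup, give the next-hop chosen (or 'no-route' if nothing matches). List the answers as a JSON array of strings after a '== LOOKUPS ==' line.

Trace:
  add 187.129.240.0/20 -> H2 at depth 20
  del 187.129.240.0/20 (clear depth 20)
  add 0.0.0.0/0 -> H4 at depth 0
  add 128.0.0.0/1 -> H0 at depth 1
  Q 128.0.99.130: descend 10 ; hops seen [H4,H0] ; pick H0
  Q 128.0.13.124: descend 10 ; hops seen [H4,H0] ; pick H0
  Q 128.0.0.6: descend 10 ; hops seen [H4,H0] ; pick H0
  add 192.0.0.0/4 -> H1 at depth 4
  add 187.128.0.0/12 -> H0 at depth 12
  Q 187.128.0.15: descend 101110111000000 ; hops seen [H4,H0,H0] ; pick H0
  add 187.128.0.0/13 -> H5 at depth 13
  add 187.129.248.112/28 -> H3 at depth 28
  Q 187.129.248.115: descend 1011101110000001111110000111 ; hops seen [H4,H0,H0,H5,H3] ; pick H3
  add 187.129.248.0/24 -> H0 at depth 24
  del 128.0.0.0/1 (clear depth 1)
  Q 195.157.200.250: descend 1100 ; hops seen [H4,H1] ; pick H1
  add 0.0.0.0/0 -> H6 at depth 0
  add 202.0.0.0/8 -> H6 at depth 8
  add 187.128.0.0/12 -> H4 at depth 12
  add 202.0.0.0/8 -> H5 at depth 8
  Q 202.0.0.80: descend 11001010 ; hops seen [H6,H1,H5] ; pick H5
  Q 192.0.27.110: descend 1100 ; hops seen [H6,H1] ; pick H1
  add 202.86.0.0/16 -> H6 at depth 16
  add 187.129.224.0/19 -> H6 at depth 19
  Q 202.156.214.148: descend 11001010 ; hops seen [H6,H1,H5] ; pick H5
  add 77.48.0.0/12 -> H3 at depth 12
  Q 202.0.36.84: descend 110010100 ; hops seen [H6,H1,H5] ; pick H5
  add 187.129.248.125/32 -> H2 at depth 32

== LOOKUPS ==
["H0","H0","H0","H0","H3","H1","H5","H1","H5","H5"]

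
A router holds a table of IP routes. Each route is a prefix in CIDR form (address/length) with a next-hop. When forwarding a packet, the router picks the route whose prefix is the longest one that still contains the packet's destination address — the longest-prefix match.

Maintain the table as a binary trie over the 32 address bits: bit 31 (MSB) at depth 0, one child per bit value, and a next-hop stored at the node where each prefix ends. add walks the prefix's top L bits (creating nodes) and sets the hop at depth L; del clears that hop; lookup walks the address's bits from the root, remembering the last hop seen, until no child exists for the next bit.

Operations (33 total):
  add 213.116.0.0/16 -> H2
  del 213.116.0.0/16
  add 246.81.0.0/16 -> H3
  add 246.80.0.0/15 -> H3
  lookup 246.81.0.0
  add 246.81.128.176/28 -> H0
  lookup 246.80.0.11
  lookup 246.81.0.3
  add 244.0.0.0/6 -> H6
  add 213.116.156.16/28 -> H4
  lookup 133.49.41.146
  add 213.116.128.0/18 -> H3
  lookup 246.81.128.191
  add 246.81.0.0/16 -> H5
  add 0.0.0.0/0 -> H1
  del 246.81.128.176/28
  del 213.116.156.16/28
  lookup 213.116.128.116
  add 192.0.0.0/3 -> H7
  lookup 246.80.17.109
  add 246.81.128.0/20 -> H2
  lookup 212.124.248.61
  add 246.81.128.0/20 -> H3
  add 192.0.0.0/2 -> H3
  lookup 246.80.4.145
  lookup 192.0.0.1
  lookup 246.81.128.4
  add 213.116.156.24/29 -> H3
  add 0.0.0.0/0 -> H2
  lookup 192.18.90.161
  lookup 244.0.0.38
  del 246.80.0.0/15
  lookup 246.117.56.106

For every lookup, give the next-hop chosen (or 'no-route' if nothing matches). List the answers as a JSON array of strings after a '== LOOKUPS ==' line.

Process each operation:
  + 213.116.0.0/16 (H2) depth=16
  - 213.116.0.0/16 clear@16
  + 246.81.0.0/16 (H3) depth=16
  + 246.80.0.0/15 (H3) depth=15
  ? 246.81.0.0  path d0:-→d1:-→d2:-→d3:-→d4:-→d5:-→d6:-→d7:-→d8:-→d9:-→d10:-→d11:-→d12:-→d13:-→d14:-→d15:H3→d16:H3  best=H3
  + 246.81.128.176/28 (H0) depth=28
  ? 246.80.0.11  path d0:-→d1:-→d2:-→d3:-→d4:-→d5:-→d6:-→d7:-→d8:-→d9:-→d10:-→d11:-→d12:-→d13:-→d14:-→d15:H3  best=H3
  ? 246.81.0.3  path d0:-→d1:-→d2:-→d3:-→d4:-→d5:-→d6:-→d7:-→d8:-→d9:-→d10:-→d11:-→d12:-→d13:-→d14:-→d15:H3→d16:H3  best=H3
  + 244.0.0.0/6 (H6) depth=6
  + 213.116.156.16/28 (H4) depth=28
  ? 133.49.41.146  path d0:-→d1:-  best=no-route
  + 213.116.128.0/18 (H3) depth=18
  ? 246.81.128.191  path d0:-→d1:-→d2:-→d3:-→d4:-→d5:-→d6:H6→d7:-→d8:-→d9:-→d10:-→d11:-→d12:-→d13:-→d14:-→d15:H3→d16:H3→d17:-→d18:-→d19:-→d20:-→d21:-→d22:-→d23:-→d24:-→d25:-→d26:-→d27:-→d28:H0  best=H0
  + 246.81.0.0/16 (H5) depth=16
  + 0.0.0.0/0 (H1) depth=0
  - 246.81.128.176/28 clear@28
  - 213.116.156.16/28 clear@28
  ? 213.116.128.116  path d0:H1→d1:-→d2:-→d3:-→d4:-→d5:-→d6:-→d7:-→d8:-→d9:-→d10:-→d11:-→d12:-→d13:-→d14:-→d15:-→d16:-→d17:-→d18:H3→d19:-  best=H3
  + 192.0.0.0/3 (H7) depth=3
  ? 246.80.17.109  path d0:H1→d1:-→d2:-→d3:-→d4:-→d5:-→d6:H6→d7:-→d8:-→d9:-→d10:-→d11:-→d12:-→d13:-→d14:-→d15:H3  best=H3
  + 246.81.128.0/20 (H2) depth=20
  ? 212.124.248.61  path d0:H1→d1:-→d2:-→d3:H7→d4:-→d5:-→d6:-→d7:-  best=H7
  + 246.81.128.0/20 (H3) depth=20
  + 192.0.0.0/2 (H3) depth=2
  ? 246.80.4.145  path d0:H1→d1:-→d2:H3→d3:-→d4:-→d5:-→d6:H6→d7:-→d8:-→d9:-→d10:-→d11:-→d12:-→d13:-→d14:-→d15:H3  best=H3
  ? 192.0.0.1  path d0:H1→d1:-→d2:H3→d3:H7  best=H7
  ? 246.81.128.4  path d0:H1→d1:-→d2:H3→d3:-→d4:-→d5:-→d6:H6→d7:-→d8:-→d9:-→d10:-→d11:-→d12:-→d13:-→d14:-→d15:H3→d16:H5→d17:-→d18:-→d19:-→d20:H3→d21:-→d22:-→d23:-→d24:-  best=H3
  + 213.116.156.24/29 (H3) depth=29
  + 0.0.0.0/0 (H2) depth=0
  ? 192.18.90.161  path d0:H2→d1:-→d2:H3→d3:H7  best=H7
  ? 244.0.0.38  path d0:H2→d1:-→d2:H3→d3:-→d4:-→d5:-→d6:H6  best=H6
  - 246.80.0.0/15 clear@15
  ? 246.117.56.106  path d0:H2→d1:-→d2:H3→d3:-→d4:-→d5:-→d6:H6→d7:-→d8:-→d9:-→d10:-  best=H6

== LOOKUPS ==
["H3","H3","H3","no-route","H0","H3","H3","H7","H3","H7","H3","H7","H6","H6"]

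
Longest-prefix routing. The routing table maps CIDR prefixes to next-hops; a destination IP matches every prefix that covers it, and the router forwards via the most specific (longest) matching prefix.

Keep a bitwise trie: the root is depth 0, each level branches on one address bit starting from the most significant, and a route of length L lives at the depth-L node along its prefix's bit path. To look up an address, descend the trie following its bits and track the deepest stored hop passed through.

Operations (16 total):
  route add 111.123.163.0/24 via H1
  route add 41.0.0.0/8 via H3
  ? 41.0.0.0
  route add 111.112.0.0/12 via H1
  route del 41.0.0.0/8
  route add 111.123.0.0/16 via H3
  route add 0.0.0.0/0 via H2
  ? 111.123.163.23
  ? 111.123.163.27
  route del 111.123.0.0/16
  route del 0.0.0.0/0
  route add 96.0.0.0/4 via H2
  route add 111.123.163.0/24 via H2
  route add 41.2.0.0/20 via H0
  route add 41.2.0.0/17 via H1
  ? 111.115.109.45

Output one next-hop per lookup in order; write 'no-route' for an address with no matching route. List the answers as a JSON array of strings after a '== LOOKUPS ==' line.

Trace:
  add 111.123.163.0/24 -> H1 at depth 24
  add 41.0.0.0/8 -> H3 at depth 8
  Q 41.0.0.0: descend 00101001 ; hops seen [H3] ; pick H3
  add 111.112.0.0/12 -> H1 at depth 12
  - 41.0.0.0/8 clear@8
  add 111.123.0.0/16 -> H3 at depth 16
  add 0.0.0.0/0 -> H2 at depth 0
  Q 111.123.163.23: descend 011011110111101110100011 ; hops seen [H2,H1,H3,H1] ; pick H1
  Q 111.123.163.27: descend 011011110111101110100011 ; hops seen [H2,H1,H3,H1] ; pick H1
  - 111.123.0.0/16 clear@16
  - 0.0.0.0/0 clear@0
  add 96.0.0.0/4 -> H2 at depth 4
  add 111.123.163.0/24 -> H2 at depth 24
  add 41.2.0.0/20 -> H0 at depth 20
  add 41.2.0.0/17 -> H1 at depth 17
  Q 111.115.109.45: descend 011011110111 ; hops seen [H2,H1] ; pick H1

== LOOKUPS ==
["H3","H1","H1","H1"]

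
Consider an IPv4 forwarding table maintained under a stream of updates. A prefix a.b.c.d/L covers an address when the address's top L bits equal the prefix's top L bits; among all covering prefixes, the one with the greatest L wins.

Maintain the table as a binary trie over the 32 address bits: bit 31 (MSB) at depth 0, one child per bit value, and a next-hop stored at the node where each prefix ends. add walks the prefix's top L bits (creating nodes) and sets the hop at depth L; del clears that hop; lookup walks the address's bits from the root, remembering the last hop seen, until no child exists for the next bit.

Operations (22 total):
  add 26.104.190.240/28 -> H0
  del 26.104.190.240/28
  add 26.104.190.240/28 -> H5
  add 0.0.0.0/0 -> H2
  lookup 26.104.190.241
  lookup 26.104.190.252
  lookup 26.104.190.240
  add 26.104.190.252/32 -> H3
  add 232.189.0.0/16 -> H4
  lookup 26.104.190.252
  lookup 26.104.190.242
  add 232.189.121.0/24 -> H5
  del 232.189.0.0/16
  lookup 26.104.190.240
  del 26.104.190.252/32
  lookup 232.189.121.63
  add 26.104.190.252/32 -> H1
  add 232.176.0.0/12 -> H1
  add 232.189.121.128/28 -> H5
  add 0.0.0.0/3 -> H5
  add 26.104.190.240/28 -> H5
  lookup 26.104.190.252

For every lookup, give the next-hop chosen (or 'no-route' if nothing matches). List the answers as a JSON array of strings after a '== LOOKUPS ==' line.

Process each operation:
  + 26.104.190.240/28 (H0) depth=28
  del 26.104.190.240/28 (clear depth 28)
  + 26.104.190.240/28 (H5) depth=28
  + 0.0.0.0/0 (H2) depth=0
  lookup 26.104.190.241: bits 0001101001101000101111101111 walk d0:H2→d1:-→d2:-→d3:-→d4:-→d5:-→d6:-→d7:-→d8:-→d9:-→d10:-→d11:-→d12:-→d13:-→d14:-→d15:-→d16:-→d17:-→d18:-→d19:-→d20:-→d21:-→d22:-→d23:-→d24:-→d25:-→d26:-→d27:-→d28:H5 -> H5
  lookup 26.104.190.252: bits 0001101001101000101111101111 walk d0:H2→d1:-→d2:-→d3:-→d4:-→d5:-→d6:-→d7:-→d8:-→d9:-→d10:-→d11:-→d12:-→d13:-→d14:-→d15:-→d16:-→d17:-→d18:-→d19:-→d20:-→d21:-→d22:-→d23:-→d24:-→d25:-→d26:-→d27:-→d28:H5 -> H5
  lookup 26.104.190.240: bits 0001101001101000101111101111 walk d0:H2→d1:-→d2:-→d3:-→d4:-→d5:-→d6:-→d7:-→d8:-→d9:-→d10:-→d11:-→d12:-→d13:-→d14:-→d15:-→d16:-→d17:-→d18:-→d19:-→d20:-→d21:-→d22:-→d23:-→d24:-→d25:-→d26:-→d27:-→d28:H5 -> H5
  + 26.104.190.252/32 (H3) depth=32
  + 232.189.0.0/16 (H4) depth=16
  lookup 26.104.190.252: bits 00011010011010001011111011111100 walk d0:H2→d1:-→d2:-→d3:-→d4:-→d5:-→d6:-→d7:-→d8:-→d9:-→d10:-→d11:-→d12:-→d13:-→d14:-→d15:-→d16:-→d17:-→d18:-→d19:-→d20:-→d21:-→d22:-→d23:-→d24:-→d25:-→d26:-→d27:-→d28:H5→d29:-→d30:-→d31:-→d32:H3 -> H3
  lookup 26.104.190.242: bits 0001101001101000101111101111 walk d0:H2→d1:-→d2:-→d3:-→d4:-→d5:-→d6:-→d7:-→d8:-→d9:-→d10:-→d11:-→d12:-→d13:-→d14:-→d15:-→d16:-→d17:-→d18:-→d19:-→d20:-→d21:-→d22:-→d23:-→d24:-→d25:-→d26:-→d27:-→d28:H5 -> H5
  + 232.189.121.0/24 (H5) depth=24
  del 232.189.0.0/16 (clear depth 16)
  lookup 26.104.190.240: bits 0001101001101000101111101111 walk d0:H2→d1:-→d2:-→d3:-→d4:-→d5:-→d6:-→d7:-→d8:-→d9:-→d10:-→d11:-→d12:-→d13:-→d14:-→d15:-→d16:-→d17:-→d18:-→d19:-→d20:-→d21:-→d22:-→d23:-→d24:-→d25:-→d26:-→d27:-→d28:H5 -> H5
  del 26.104.190.252/32 (clear depth 32)
  lookup 232.189.121.63: bits 111010001011110101111001 walk d0:H2→d1:-→d2:-→d3:-→d4:-→d5:-→d6:-→d7:-→d8:-→d9:-→d10:-→d11:-→d12:-→d13:-→d14:-→d15:-→d16:-→d17:-→d18:-→d19:-→d20:-→d21:-→d22:-→d23:-→d24:H5 -> H5
  + 26.104.190.252/32 (H1) depth=32
  + 232.176.0.0/12 (H1) depth=12
  + 232.189.121.128/28 (H5) depth=28
  + 0.0.0.0/3 (H5) depth=3
  + 26.104.190.240/28 (H5) depth=28
  lookup 26.104.190.252: bits 00011010011010001011111011111100 walk d0:H2→d1:-→d2:-→d3:H5→d4:-→d5:-→d6:-→d7:-→d8:-→d9:-→d10:-→d11:-→d12:-→d13:-→d14:-→d15:-→d16:-→d17:-→d18:-→d19:-→d20:-→d21:-→d22:-→d23:-→d24:-→d25:-→d26:-→d27:-→d28:H5→d29:-→d30:-→d31:-→d32:H1 -> H1

== LOOKUPS ==
["H5","H5","H5","H3","H5","H5","H5","H1"]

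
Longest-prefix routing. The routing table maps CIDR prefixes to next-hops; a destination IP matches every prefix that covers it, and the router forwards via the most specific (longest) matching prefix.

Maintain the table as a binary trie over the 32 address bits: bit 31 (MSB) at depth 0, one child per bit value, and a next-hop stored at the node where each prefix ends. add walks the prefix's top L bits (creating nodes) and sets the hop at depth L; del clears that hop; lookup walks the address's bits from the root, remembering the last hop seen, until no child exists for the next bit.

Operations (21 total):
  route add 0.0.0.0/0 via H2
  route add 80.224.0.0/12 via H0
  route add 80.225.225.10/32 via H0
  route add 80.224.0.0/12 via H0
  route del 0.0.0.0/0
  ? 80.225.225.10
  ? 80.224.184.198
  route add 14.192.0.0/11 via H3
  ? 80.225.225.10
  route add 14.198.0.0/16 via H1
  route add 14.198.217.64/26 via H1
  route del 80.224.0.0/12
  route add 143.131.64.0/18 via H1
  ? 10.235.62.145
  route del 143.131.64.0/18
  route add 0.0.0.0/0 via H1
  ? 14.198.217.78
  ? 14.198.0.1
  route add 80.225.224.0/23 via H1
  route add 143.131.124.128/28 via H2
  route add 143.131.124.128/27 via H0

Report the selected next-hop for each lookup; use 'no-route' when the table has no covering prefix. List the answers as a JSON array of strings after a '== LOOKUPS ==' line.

Process each operation:
  add 0.0.0.0/0 -> H2 at depth 0
  add 80.224.0.0/12 -> H0 at depth 12
  add 80.225.225.10/32 -> H0 at depth 32
  add 80.224.0.0/12 -> H0 at depth 12
  del 0.0.0.0/0 (clear depth 0)
  lookup 80.225.225.10: bits 01010000111000011110000100001010 walk d0:-→d1:-→d2:-→d3:-→d4:-→d5:-→d6:-→d7:-→d8:-→d9:-→d10:-→d11:-→d12:H0→d13:-→d14:-→d15:-→d16:-→d17:-→d18:-→d19:-→d20:-→d21:-→d22:-→d23:-→d24:-→d25:-→d26:-→d27:-→d28:-→d29:-→d30:-→d31:-→d32:H0 -> H0
  lookup 80.224.184.198: bits 010100001110000 walk d0:-→d1:-→d2:-→d3:-→d4:-→d5:-→d6:-→d7:-→d8:-→d9:-→d10:-→d11:-→d12:H0→d13:-→d14:-→d15:- -> H0
  add 14.192.0.0/11 -> H3 at depth 11
  lookup 80.225.225.10: bits 01010000111000011110000100001010 walk d0:-→d1:-→d2:-→d3:-→d4:-→d5:-→d6:-→d7:-→d8:-→d9:-→d10:-→d11:-→d12:H0→d13:-→d14:-→d15:-→d16:-→d17:-→d18:-→d19:-→d20:-→d21:-→d22:-→d23:-→d24:-→d25:-→d26:-→d27:-→d28:-→d29:-→d30:-→d31:-→d32:H0 -> H0
  add 14.198.0.0/16 -> H1 at depth 16
  add 14.198.217.64/26 -> H1 at depth 26
  del 80.224.0.0/12 (clear depth 12)
  add 143.131.64.0/18 -> H1 at depth 18
  lookup 10.235.62.145: bits 00001 walk d0:-→d1:-→d2:-→d3:-→d4:-→d5:- -> no-route
  del 143.131.64.0/18 (clear depth 18)
  add 0.0.0.0/0 -> H1 at depth 0
  lookup 14.198.217.78: bits 00001110110001101101100101 walk d0:H1→d1:-→d2:-→d3:-→d4:-→d5:-→d6:-→d7:-→d8:-→d9:-→d10:-→d11:H3→d12:-→d13:-→d14:-→d15:-→d16:H1→d17:-→d18:-→d19:-→d20:-→d21:-→d22:-→d23:-→d24:-→d25:-→d26:H1 -> H1
  lookup 14.198.0.1: bits 0000111011000110 walk d0:H1→d1:-→d2:-→d3:-→d4:-→d5:-→d6:-→d7:-→d8:-→d9:-→d10:-→d11:H3→d12:-→d13:-→d14:-→d15:-→d16:H1 -> H1
  add 80.225.224.0/23 -> H1 at depth 23
  add 143.131.124.128/28 -> H2 at depth 28
  add 143.131.124.128/27 -> H0 at depth 27

== LOOKUPS ==
["H0","H0","H0","no-route","H1","H1"]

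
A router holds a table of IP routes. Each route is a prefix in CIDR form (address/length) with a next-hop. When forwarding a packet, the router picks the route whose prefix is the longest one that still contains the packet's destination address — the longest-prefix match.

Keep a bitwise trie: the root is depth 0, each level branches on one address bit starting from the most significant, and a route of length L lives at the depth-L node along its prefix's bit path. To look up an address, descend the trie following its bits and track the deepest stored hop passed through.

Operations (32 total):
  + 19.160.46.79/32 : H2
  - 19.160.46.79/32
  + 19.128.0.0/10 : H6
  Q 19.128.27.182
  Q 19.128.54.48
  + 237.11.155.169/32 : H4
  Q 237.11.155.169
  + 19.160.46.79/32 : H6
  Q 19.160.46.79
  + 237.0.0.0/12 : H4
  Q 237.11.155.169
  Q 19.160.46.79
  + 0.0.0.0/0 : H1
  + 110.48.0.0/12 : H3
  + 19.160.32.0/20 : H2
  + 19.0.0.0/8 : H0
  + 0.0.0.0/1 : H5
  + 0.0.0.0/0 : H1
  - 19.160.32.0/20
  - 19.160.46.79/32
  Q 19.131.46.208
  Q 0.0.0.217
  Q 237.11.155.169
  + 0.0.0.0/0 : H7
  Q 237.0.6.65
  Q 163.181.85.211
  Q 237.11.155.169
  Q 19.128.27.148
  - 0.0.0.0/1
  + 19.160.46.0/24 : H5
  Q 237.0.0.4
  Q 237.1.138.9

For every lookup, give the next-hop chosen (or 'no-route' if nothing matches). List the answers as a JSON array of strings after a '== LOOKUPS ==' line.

Trace:
  add 19.160.46.79/32 -> H2 at depth 32
  - 19.160.46.79/32 clear@32
  add 19.128.0.0/10 -> H6 at depth 10
  ? 19.128.27.182  path d0:-→d1:-→d2:-→d3:-→d4:-→d5:-→d6:-→d7:-→d8:-→d9:-→d10:H6  best=H6
  ? 19.128.54.48  path d0:-→d1:-→d2:-→d3:-→d4:-→d5:-→d6:-→d7:-→d8:-→d9:-→d10:H6  best=H6
  add 237.11.155.169/32 -> H4 at depth 32
  ? 237.11.155.169  path d0:-→d1:-→d2:-→d3:-→d4:-→d5:-→d6:-→d7:-→d8:-→d9:-→d10:-→d11:-→d12:-→d13:-→d14:-→d15:-→d16:-→d17:-→d18:-→d19:-→d20:-→d21:-→d22:-→d23:-→d24:-→d25:-→d26:-→d27:-→d28:-→d29:-→d30:-→d31:-→d32:H4  best=H4
  add 19.160.46.79/32 -> H6 at depth 32
  ? 19.160.46.79  path d0:-→d1:-→d2:-→d3:-→d4:-→d5:-→d6:-→d7:-→d8:-→d9:-→d10:H6→d11:-→d12:-→d13:-→d14:-→d15:-→d16:-→d17:-→d18:-→d19:-→d20:-→d21:-→d22:-→d23:-→d24:-→d25:-→d26:-→d27:-→d28:-→d29:-→d30:-→d31:-→d32:H6  best=H6
  add 237.0.0.0/12 -> H4 at depth 12
  ? 237.11.155.169  path d0:-→d1:-→d2:-→d3:-→d4:-→d5:-→d6:-→d7:-→d8:-→d9:-→d10:-→d11:-→d12:H4→d13:-→d14:-→d15:-→d16:-→d17:-→d18:-→d19:-→d20:-→d21:-→d22:-→d23:-→d24:-→d25:-→d26:-→d27:-→d28:-→d29:-→d30:-→d31:-→d32:H4  best=H4
  ? 19.160.46.79  path d0:-→d1:-→d2:-→d3:-→d4:-→d5:-→d6:-→d7:-→d8:-→d9:-→d10:H6→d11:-→d12:-→d13:-→d14:-→d15:-→d16:-→d17:-→d18:-→d19:-→d20:-→d21:-→d22:-→d23:-→d24:-→d25:-→d26:-→d27:-→d28:-→d29:-→d30:-→d31:-→d32:H6  best=H6
  add 0.0.0.0/0 -> H1 at depth 0
  add 110.48.0.0/12 -> H3 at depth 12
  add 19.160.32.0/20 -> H2 at depth 20
  add 19.0.0.0/8 -> H0 at depth 8
  add 0.0.0.0/1 -> H5 at depth 1
  add 0.0.0.0/0 -> H1 at depth 0
  - 19.160.32.0/20 clear@20
  - 19.160.46.79/32 clear@32
  ? 19.131.46.208  path d0:H1→d1:H5→d2:-→d3:-→d4:-→d5:-→d6:-→d7:-→d8:H0→d9:-→d10:H6  best=H6
  ? 0.0.0.217  path d0:H1→d1:H5→d2:-→d3:-  best=H5
  ? 237.11.155.169  path d0:H1→d1:-→d2:-→d3:-→d4:-→d5:-→d6:-→d7:-→d8:-→d9:-→d10:-→d11:-→d12:H4→d13:-→d14:-→d15:-→d16:-→d17:-→d18:-→d19:-→d20:-→d21:-→d22:-→d23:-→d24:-→d25:-→d26:-→d27:-→d28:-→d29:-→d30:-→d31:-→d32:H4  best=H4
  add 0.0.0.0/0 -> H7 at depth 0
  ? 237.0.6.65  path d0:H7→d1:-→d2:-→d3:-→d4:-→d5:-→d6:-→d7:-→d8:-→d9:-→d10:-→d11:-→d12:H4  best=H4
  ? 163.181.85.211  path d0:H7→d1:-  best=H7
  ? 237.11.155.169  path d0:H7→d1:-→d2:-→d3:-→d4:-→d5:-→d6:-→d7:-→d8:-→d9:-→d10:-→d11:-→d12:H4→d13:-→d14:-→d15:-→d16:-→d17:-→d18:-→d19:-→d20:-→d21:-→d22:-→d23:-→d24:-→d25:-→d26:-→d27:-→d28:-→d29:-→d30:-→d31:-→d32:H4  best=H4
  ? 19.128.27.148  path d0:H7→d1:H5→d2:-→d3:-→d4:-→d5:-→d6:-→d7:-→d8:H0→d9:-→d10:H6  best=H6
  - 0.0.0.0/1 clear@1
  add 19.160.46.0/24 -> H5 at depth 24
  ? 237.0.0.4  path d0:H7→d1:-→d2:-→d3:-→d4:-→d5:-→d6:-→d7:-→d8:-→d9:-→d10:-→d11:-→d12:H4  best=H4
  ? 237.1.138.9  path d0:H7→d1:-→d2:-→d3:-→d4:-→d5:-→d6:-→d7:-→d8:-→d9:-→d10:-→d11:-→d12:H4  best=H4

== LOOKUPS ==
["H6","H6","H4","H6","H4","H6","H6","H5","H4","H4","H7","H4","H6","H4","H4"]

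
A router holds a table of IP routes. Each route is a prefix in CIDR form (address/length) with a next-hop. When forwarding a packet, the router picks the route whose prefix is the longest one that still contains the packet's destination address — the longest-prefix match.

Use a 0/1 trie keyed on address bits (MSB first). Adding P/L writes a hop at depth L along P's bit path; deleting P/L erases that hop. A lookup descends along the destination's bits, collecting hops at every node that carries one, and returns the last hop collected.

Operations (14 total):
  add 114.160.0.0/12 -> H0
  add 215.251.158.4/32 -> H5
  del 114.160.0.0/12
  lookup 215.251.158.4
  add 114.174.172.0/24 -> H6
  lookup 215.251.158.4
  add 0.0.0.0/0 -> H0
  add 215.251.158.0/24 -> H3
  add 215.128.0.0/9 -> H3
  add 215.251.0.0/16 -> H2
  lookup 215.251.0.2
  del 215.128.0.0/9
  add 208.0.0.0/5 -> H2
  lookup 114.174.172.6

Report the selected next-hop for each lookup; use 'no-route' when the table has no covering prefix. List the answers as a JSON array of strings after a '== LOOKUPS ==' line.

Apply in order:
  add 114.160.0.0/12 -> H0 at depth 12
  add 215.251.158.4/32 -> H5 at depth 32
  del 114.160.0.0/12 (clear depth 12)
  lookup 215.251.158.4: bits 11010111111110111001111000000100 walk d0:-→d1:-→d2:-→d3:-→d4:-→d5:-→d6:-→d7:-→d8:-→d9:-→d10:-→d11:-→d12:-→d13:-→d14:-→d15:-→d16:-→d17:-→d18:-→d19:-→d20:-→d21:-→d22:-→d23:-→d24:-→d25:-→d26:-→d27:-→d28:-→d29:-→d30:-→d31:-→d32:H5 -> H5
  add 114.174.172.0/24 -> H6 at depth 24
  lookup 215.251.158.4: bits 11010111111110111001111000000100 walk d0:-→d1:-→d2:-→d3:-→d4:-→d5:-→d6:-→d7:-→d8:-→d9:-→d10:-→d11:-→d12:-→d13:-→d14:-→d15:-→d16:-→d17:-→d18:-→d19:-→d20:-→d21:-→d22:-→d23:-→d24:-→d25:-→d26:-→d27:-→d28:-→d29:-→d30:-→d31:-→d32:H5 -> H5
  add 0.0.0.0/0 -> H0 at depth 0
  add 215.251.158.0/24 -> H3 at depth 24
  add 215.128.0.0/9 -> H3 at depth 9
  add 215.251.0.0/16 -> H2 at depth 16
  lookup 215.251.0.2: bits 1101011111111011 walk d0:H0→d1:-→d2:-→d3:-→d4:-→d5:-→d6:-→d7:-→d8:-→d9:H3→d10:-→d11:-→d12:-→d13:-→d14:-→d15:-→d16:H2 -> H2
  del 215.128.0.0/9 (clear depth 9)
  add 208.0.0.0/5 -> H2 at depth 5
  lookup 114.174.172.6: bits 011100101010111010101100 walk d0:H0→d1:-→d2:-→d3:-→d4:-→d5:-→d6:-→d7:-→d8:-→d9:-→d10:-→d11:-→d12:-→d13:-→d14:-→d15:-→d16:-→d17:-→d18:-→d19:-→d20:-→d21:-→d22:-→d23:-→d24:H6 -> H6

== LOOKUPS ==
["H5","H5","H2","H6"]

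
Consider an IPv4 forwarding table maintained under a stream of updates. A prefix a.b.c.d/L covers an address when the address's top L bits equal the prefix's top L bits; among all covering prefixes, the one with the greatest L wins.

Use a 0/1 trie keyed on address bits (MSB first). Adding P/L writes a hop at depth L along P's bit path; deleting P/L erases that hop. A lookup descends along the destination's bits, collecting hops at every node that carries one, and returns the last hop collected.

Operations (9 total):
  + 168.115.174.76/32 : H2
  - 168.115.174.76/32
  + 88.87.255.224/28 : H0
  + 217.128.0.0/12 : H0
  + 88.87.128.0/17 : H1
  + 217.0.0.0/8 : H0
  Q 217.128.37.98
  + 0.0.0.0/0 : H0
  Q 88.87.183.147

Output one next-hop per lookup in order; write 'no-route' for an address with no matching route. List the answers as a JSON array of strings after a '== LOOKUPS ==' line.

Apply in order:
  add 168.115.174.76/32 -> H2 at depth 32
  del 168.115.174.76/32 (clear depth 32)
  add 88.87.255.224/28 -> H0 at depth 28
  add 217.128.0.0/12 -> H0 at depth 12
  add 88.87.128.0/17 -> H1 at depth 17
  add 217.0.0.0/8 -> H0 at depth 8
  lookup 217.128.37.98: bits 110110011000 walk d0:-→d1:-→d2:-→d3:-→d4:-→d5:-→d6:-→d7:-→d8:H0→d9:-→d10:-→d11:-→d12:H0 -> H0
  add 0.0.0.0/0 -> H0 at depth 0
  lookup 88.87.183.147: bits 01011000010101111 walk d0:H0→d1:-→d2:-→d3:-→d4:-→d5:-→d6:-→d7:-→d8:-→d9:-→d10:-→d11:-→d12:-→d13:-→d14:-→d15:-→d16:-→d17:H1 -> H1

== LOOKUPS ==
["H0","H1"]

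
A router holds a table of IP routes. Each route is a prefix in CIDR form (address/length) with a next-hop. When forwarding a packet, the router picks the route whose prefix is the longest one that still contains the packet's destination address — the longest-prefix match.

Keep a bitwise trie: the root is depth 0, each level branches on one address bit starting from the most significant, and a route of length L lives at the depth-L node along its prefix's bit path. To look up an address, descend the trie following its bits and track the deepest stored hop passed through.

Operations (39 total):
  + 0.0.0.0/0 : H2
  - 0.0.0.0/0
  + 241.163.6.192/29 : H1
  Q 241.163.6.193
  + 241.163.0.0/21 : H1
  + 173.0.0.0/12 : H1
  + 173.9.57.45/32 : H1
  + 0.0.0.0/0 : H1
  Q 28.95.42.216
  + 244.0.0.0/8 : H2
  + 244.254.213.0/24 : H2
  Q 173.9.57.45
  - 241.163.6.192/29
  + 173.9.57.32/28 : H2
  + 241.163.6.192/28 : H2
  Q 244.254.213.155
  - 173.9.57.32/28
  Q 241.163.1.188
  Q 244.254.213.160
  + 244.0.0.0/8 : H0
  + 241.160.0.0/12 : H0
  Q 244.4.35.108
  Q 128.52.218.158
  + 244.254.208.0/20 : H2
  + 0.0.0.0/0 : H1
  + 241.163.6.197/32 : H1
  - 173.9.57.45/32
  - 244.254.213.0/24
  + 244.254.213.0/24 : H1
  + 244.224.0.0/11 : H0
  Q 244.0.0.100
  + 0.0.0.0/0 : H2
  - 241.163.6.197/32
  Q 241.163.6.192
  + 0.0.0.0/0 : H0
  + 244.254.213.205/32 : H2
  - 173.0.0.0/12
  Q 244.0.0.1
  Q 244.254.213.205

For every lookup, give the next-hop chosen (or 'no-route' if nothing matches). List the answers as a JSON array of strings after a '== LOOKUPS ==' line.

Trace:
  + 0.0.0.0/0 (H2) depth=0
  - 0.0.0.0/0 clear@0
  + 241.163.6.192/29 (H1) depth=29
  Q 241.163.6.193: descend 11110001101000110000011011000 ; hops seen [H1] ; pick H1
  + 241.163.0.0/21 (H1) depth=21
  + 173.0.0.0/12 (H1) depth=12
  + 173.9.57.45/32 (H1) depth=32
  + 0.0.0.0/0 (H1) depth=0
  Q 28.95.42.216: descend ε ; hops seen [H1] ; pick H1
  + 244.0.0.0/8 (H2) depth=8
  + 244.254.213.0/24 (H2) depth=24
  Q 173.9.57.45: descend 10101101000010010011100100101101 ; hops seen [H1,H1,H1] ; pick H1
  - 241.163.6.192/29 clear@29
  + 173.9.57.32/28 (H2) depth=28
  + 241.163.6.192/28 (H2) depth=28
  Q 244.254.213.155: descend 111101001111111011010101 ; hops seen [H1,H2,H2] ; pick H2
  - 173.9.57.32/28 clear@28
  Q 241.163.1.188: descend 111100011010001100000 ; hops seen [H1,H1] ; pick H1
  Q 244.254.213.160: descend 111101001111111011010101 ; hops seen [H1,H2,H2] ; pick H2
  + 244.0.0.0/8 (H0) depth=8
  + 241.160.0.0/12 (H0) depth=12
  Q 244.4.35.108: descend 11110100 ; hops seen [H1,H0] ; pick H0
  Q 128.52.218.158: descend 10 ; hops seen [H1] ; pick H1
  + 244.254.208.0/20 (H2) depth=20
  + 0.0.0.0/0 (H1) depth=0
  + 241.163.6.197/32 (H1) depth=32
  - 173.9.57.45/32 clear@32
  - 244.254.213.0/24 clear@24
  + 244.254.213.0/24 (H1) depth=24
  + 244.224.0.0/11 (H0) depth=11
  Q 244.0.0.100: descend 11110100 ; hops seen [H1,H0] ; pick H0
  + 0.0.0.0/0 (H2) depth=0
  - 241.163.6.197/32 clear@32
  Q 241.163.6.192: descend 11110001101000110000011011000 ; hops seen [H2,H0,H1,H2] ; pick H2
  + 0.0.0.0/0 (H0) depth=0
  + 244.254.213.205/32 (H2) depth=32
  - 173.0.0.0/12 clear@12
  Q 244.0.0.1: descend 11110100 ; hops seen [H0,H0] ; pick H0
  Q 244.254.213.205: descend 11110100111111101101010111001101 ; hops seen [H0,H0,H0,H2,H1,H2] ; pick H2

== LOOKUPS ==
["H1","H1","H1","H2","H1","H2","H0","H1","H0","H2","H0","H2"]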